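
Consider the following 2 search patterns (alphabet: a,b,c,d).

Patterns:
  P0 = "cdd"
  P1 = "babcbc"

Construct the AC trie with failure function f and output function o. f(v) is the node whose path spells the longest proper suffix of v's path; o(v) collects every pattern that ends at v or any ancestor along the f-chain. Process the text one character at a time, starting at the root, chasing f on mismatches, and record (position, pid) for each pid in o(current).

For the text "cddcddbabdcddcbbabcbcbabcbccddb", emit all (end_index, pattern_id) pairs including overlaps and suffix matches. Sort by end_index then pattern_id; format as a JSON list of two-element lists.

Build automaton:
Trie (insert patterns):
  n0 'ε': b→4 c→1
  n1 'c': d→2
  n2 'cd': d→3
  n3 'cdd': ·  [P0 ends]
  n4 'b': a→5
  n5 'ba': b→6
  n6 'bab': c→7
  n7 'babc': b→8
  n8 'babcb': c→9
  n9 'babcbc': ·  [P1 ends]

BFS fail/out derivation:
  fail(1) 'c': from fail(0)=0 chase 'c': 0 ⇒ 0;  out=∅∪out(0)=∅
  fail(4) 'b': from fail(0)=0 chase 'b': 0 ⇒ 0;  out=∅∪out(0)=∅
  fail(2) 'cd': from fail(1)=0 chase 'd': 0 ⇒ 0;  out=∅∪out(0)=∅
  fail(5) 'ba': from fail(4)=0 chase 'a': 0 ⇒ 0;  out=∅∪out(0)=∅
  fail(3) 'cdd': from fail(2)=0 chase 'd': 0 ⇒ 0;  out={0}∪out(0)={0}
  fail(6) 'bab': from fail(5)=0 chase 'b': 0 ⇒ 4;  out=∅∪out(4)=∅
  fail(7) 'babc': from fail(6)=4 chase 'c': 4→0 ⇒ 1;  out=∅∪out(1)=∅
  fail(8) 'babcb': from fail(7)=1 chase 'b': 1→0 ⇒ 4;  out=∅∪out(4)=∅
  fail(9) 'babcbc': from fail(8)=4 chase 'c': 4→0 ⇒ 1;  out={1}∪out(1)={1}

Run:
i=0 'c': node 0→1
i=1 'd': node 1→2
i=2 'd': node 2→3  ** P0@[0:2]
i=3 'c': node 3→1 (fail-walked)
i=4 'd': node 1→2
i=5 'd': node 2→3  ** P0@[3:5]
i=6 'b': node 3→4 (fail-walked)
i=7 'a': node 4→5
i=8 'b': node 5→6
i=9 'd': node 6→0 (fail-walked)
i=10 'c': node 0→1
i=11 'd': node 1→2
i=12 'd': node 2→3  ** P0@[10:12]
i=13 'c': node 3→1 (fail-walked)
i=14 'b': node 1→4 (fail-walked)
i=15 'b': node 4→4 (fail-walked)
i=16 'a': node 4→5
i=17 'b': node 5→6
i=18 'c': node 6→7
i=19 'b': node 7→8
i=20 'c': node 8→9  ** P1@[15:20]
i=21 'b': node 9→4 (fail-walked)
i=22 'a': node 4→5
i=23 'b': node 5→6
i=24 'c': node 6→7
i=25 'b': node 7→8
i=26 'c': node 8→9  ** P1@[21:26]
i=27 'c': node 9→1 (fail-walked)
i=28 'd': node 1→2
i=29 'd': node 2→3  ** P0@[27:29]
i=30 'b': node 3→4 (fail-walked)

Matches: [[2,0],[5,0],[12,0],[20,1],[26,1],[29,0]]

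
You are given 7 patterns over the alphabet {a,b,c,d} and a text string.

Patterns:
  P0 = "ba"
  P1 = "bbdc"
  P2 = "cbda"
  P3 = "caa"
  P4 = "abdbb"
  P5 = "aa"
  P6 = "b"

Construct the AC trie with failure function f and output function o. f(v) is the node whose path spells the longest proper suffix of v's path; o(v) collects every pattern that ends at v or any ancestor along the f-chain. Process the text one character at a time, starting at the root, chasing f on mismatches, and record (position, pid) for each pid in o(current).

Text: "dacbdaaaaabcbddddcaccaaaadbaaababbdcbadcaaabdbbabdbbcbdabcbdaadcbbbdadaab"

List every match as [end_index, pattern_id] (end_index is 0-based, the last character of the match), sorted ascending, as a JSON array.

Build:
Trie (insert patterns):
  n0 'ε': a→12 b→1 c→6
  n1 'b': a→2 b→3  ←P6
  n2 'ba': ·  ←P0
  n3 'bb': d→4
  n4 'bbd': c→5
  n5 'bbdc': ·  ←P1
  n6 'c': a→10 b→7
  n7 'cb': d→8
  n8 'cbd': a→9
  n9 'cbda': ·  ←P2
  n10 'ca': a→11
  n11 'caa': ·  ←P3
  n12 'a': a→17 b→13
  n13 'ab': d→14
  n14 'abd': b→15
  n15 'abdb': b→16
  n16 'abdbb': ·  ←P4
  n17 'aa': ·  ←P5

BFS fail/out derivation:
  n1('b'): parent n0 fail=0; on 'b' 0 → fail=0;  out {6}∪∅={6}
  n6('c'): parent n0 fail=0; on 'c' 0 → fail=0;  out ∅∪∅=∅
  n12('a'): parent n0 fail=0; on 'a' 0 → fail=0;  out ∅∪∅=∅
  n2('ba'): parent n1 fail=0; on 'a' 0 → fail=12;  out {0}∪∅={0}
  n3('bb'): parent n1 fail=0; on 'b' 0 → fail=1;  out ∅∪{6}={6}
  n7('cb'): parent n6 fail=0; on 'b' 0 → fail=1;  out ∅∪{6}={6}
  n10('ca'): parent n6 fail=0; on 'a' 0 → fail=12;  out ∅∪∅=∅
  n13('ab'): parent n12 fail=0; on 'b' 0 → fail=1;  out ∅∪{6}={6}
  n17('aa'): parent n12 fail=0; on 'a' 0 → fail=12;  out {5}∪∅={5}
  n4('bbd'): parent n3 fail=1; on 'd' 1→0 → fail=0;  out ∅∪∅=∅
  n8('cbd'): parent n7 fail=1; on 'd' 1→0 → fail=0;  out ∅∪∅=∅
  n11('caa'): parent n10 fail=12; on 'a' 12 → fail=17;  out {3}∪{5}={3,5}
  n14('abd'): parent n13 fail=1; on 'd' 1→0 → fail=0;  out ∅∪∅=∅
  n5('bbdc'): parent n4 fail=0; on 'c' 0 → fail=6;  out {1}∪∅={1}
  n9('cbda'): parent n8 fail=0; on 'a' 0 → fail=12;  out {2}∪∅={2}
  n15('abdb'): parent n14 fail=0; on 'b' 0 → fail=1;  out ∅∪{6}={6}
  n16('abdbb'): parent n15 fail=1; on 'b' 1 → fail=3;  out {4}∪{6}={4,6}

Run:
[0] read 'd'  n0⇒n0
[1] read 'a'  n0⇒n12
[2] read 'c'  n12⇒n6 (fail-walked)
[3] read 'b'  n6⇒n7  emit P6@[3:3]
[4] read 'd'  n7⇒n8
[5] read 'a'  n8⇒n9  emit P2@[2:5]
[6] read 'a'  n9⇒n17 (fail-walked)  emit P5@[5:6]
[7] read 'a'  n17⇒n17 (fail-walked)  emit P5@[6:7]
[8] read 'a'  n17⇒n17 (fail-walked)  emit P5@[7:8]
[9] read 'a'  n17⇒n17 (fail-walked)  emit P5@[8:9]
[10] read 'b'  n17⇒n13 (fail-walked)  emit P6@[10:10]
[11] read 'c'  n13⇒n6 (fail-walked)
[12] read 'b'  n6⇒n7  emit P6@[12:12]
[13] read 'd'  n7⇒n8
[14] read 'd'  n8⇒n0 (fail-walked)
[15] read 'd'  n0⇒n0
[16] read 'd'  n0⇒n0
[17] read 'c'  n0⇒n6
[18] read 'a'  n6⇒n10
[19] read 'c'  n10⇒n6 (fail-walked)
[20] read 'c'  n6⇒n6 (fail-walked)
[21] read 'a'  n6⇒n10
[22] read 'a'  n10⇒n11  emit P3@[20:22],P5@[21:22]
[23] read 'a'  n11⇒n17 (fail-walked)  emit P5@[22:23]
[24] read 'a'  n17⇒n17 (fail-walked)  emit P5@[23:24]
[25] read 'd'  n17⇒n0 (fail-walked)
[26] read 'b'  n0⇒n1  emit P6@[26:26]
[27] read 'a'  n1⇒n2  emit P0@[26:27]
[28] read 'a'  n2⇒n17 (fail-walked)  emit P5@[27:28]
[29] read 'a'  n17⇒n17 (fail-walked)  emit P5@[28:29]
[30] read 'b'  n17⇒n13 (fail-walked)  emit P6@[30:30]
[31] read 'a'  n13⇒n2 (fail-walked)  emit P0@[30:31]
[32] read 'b'  n2⇒n13 (fail-walked)  emit P6@[32:32]
[33] read 'b'  n13⇒n3 (fail-walked)  emit P6@[33:33]
[34] read 'd'  n3⇒n4
[35] read 'c'  n4⇒n5  emit P1@[32:35]
[36] read 'b'  n5⇒n7 (fail-walked)  emit P6@[36:36]
[37] read 'a'  n7⇒n2 (fail-walked)  emit P0@[36:37]
[38] read 'd'  n2⇒n0 (fail-walked)
[39] read 'c'  n0⇒n6
[40] read 'a'  n6⇒n10
[41] read 'a'  n10⇒n11  emit P3@[39:41],P5@[40:41]
[42] read 'a'  n11⇒n17 (fail-walked)  emit P5@[41:42]
[43] read 'b'  n17⇒n13 (fail-walked)  emit P6@[43:43]
[44] read 'd'  n13⇒n14
[45] read 'b'  n14⇒n15  emit P6@[45:45]
[46] read 'b'  n15⇒n16  emit P4@[42:46],P6@[46:46]
[47] read 'a'  n16⇒n2 (fail-walked)  emit P0@[46:47]
[48] read 'b'  n2⇒n13 (fail-walked)  emit P6@[48:48]
[49] read 'd'  n13⇒n14
[50] read 'b'  n14⇒n15  emit P6@[50:50]
[51] read 'b'  n15⇒n16  emit P4@[47:51],P6@[51:51]
[52] read 'c'  n16⇒n6 (fail-walked)
[53] read 'b'  n6⇒n7  emit P6@[53:53]
[54] read 'd'  n7⇒n8
[55] read 'a'  n8⇒n9  emit P2@[52:55]
[56] read 'b'  n9⇒n13 (fail-walked)  emit P6@[56:56]
[57] read 'c'  n13⇒n6 (fail-walked)
[58] read 'b'  n6⇒n7  emit P6@[58:58]
[59] read 'd'  n7⇒n8
[60] read 'a'  n8⇒n9  emit P2@[57:60]
[61] read 'a'  n9⇒n17 (fail-walked)  emit P5@[60:61]
[62] read 'd'  n17⇒n0 (fail-walked)
[63] read 'c'  n0⇒n6
[64] read 'b'  n6⇒n7  emit P6@[64:64]
[65] read 'b'  n7⇒n3 (fail-walked)  emit P6@[65:65]
[66] read 'b'  n3⇒n3 (fail-walked)  emit P6@[66:66]
[67] read 'd'  n3⇒n4
[68] read 'a'  n4⇒n12 (fail-walked)
[69] read 'd'  n12⇒n0 (fail-walked)
[70] read 'a'  n0⇒n12
[71] read 'a'  n12⇒n17  emit P5@[70:71]
[72] read 'b'  n17⇒n13 (fail-walked)  emit P6@[72:72]

All matches (sorted): [[3,6],[5,2],[6,5],[7,5],[8,5],[9,5],[10,6],[12,6],[22,3],[22,5],[23,5],[24,5],[26,6],[27,0],[28,5],[29,5],[30,6],[31,0],[32,6],[33,6],[35,1],[36,6],[37,0],[41,3],[41,5],[42,5],[43,6],[45,6],[46,4],[46,6],[47,0],[48,6],[50,6],[51,4],[51,6],[53,6],[55,2],[56,6],[58,6],[60,2],[61,5],[64,6],[65,6],[66,6],[71,5],[72,6]]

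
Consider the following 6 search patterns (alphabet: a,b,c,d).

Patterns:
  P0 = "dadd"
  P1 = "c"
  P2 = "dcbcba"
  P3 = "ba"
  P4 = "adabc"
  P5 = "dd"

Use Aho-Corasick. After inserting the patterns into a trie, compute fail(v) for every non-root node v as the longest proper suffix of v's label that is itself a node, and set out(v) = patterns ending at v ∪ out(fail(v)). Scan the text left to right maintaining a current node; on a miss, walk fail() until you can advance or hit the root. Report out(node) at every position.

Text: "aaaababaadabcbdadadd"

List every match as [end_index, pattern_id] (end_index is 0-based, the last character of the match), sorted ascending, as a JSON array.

Construct AC machine:
Trie nodes:
  0='ε' goto a→13 b→11 c→5 d→1
  1='d' goto a→2 c→6 d→18
  2='da' goto d→3
  3='dad' goto d→4
  4='dadd' goto ·  [P0 ends]
  5='c' goto ·  [P1 ends]
  6='dc' goto b→7
  7='dcb' goto c→8
  8='dcbc' goto b→9
  9='dcbcb' goto a→10
  10='dcbcba' goto ·  [P2 ends]
  11='b' goto a→12
  12='ba' goto ·  [P3 ends]
  13='a' goto d→14
  14='ad' goto a→15
  15='ada' goto b→16
  16='adab' goto c→17
  17='adabc' goto ·  [P4 ends]
  18='dd' goto ·  [P5 ends]

BFS fail/out derivation:
  fail(1) 'd': from fail(0)=0 chase 'd': 0 ⇒ 0;  out=∅∪out(0)=∅
  fail(5) 'c': from fail(0)=0 chase 'c': 0 ⇒ 0;  out={1}∪out(0)={1}
  fail(11) 'b': from fail(0)=0 chase 'b': 0 ⇒ 0;  out=∅∪out(0)=∅
  fail(13) 'a': from fail(0)=0 chase 'a': 0 ⇒ 0;  out=∅∪out(0)=∅
  fail(2) 'da': from fail(1)=0 chase 'a': 0 ⇒ 13;  out=∅∪out(13)=∅
  fail(6) 'dc': from fail(1)=0 chase 'c': 0 ⇒ 5;  out=∅∪out(5)={1}
  fail(12) 'ba': from fail(11)=0 chase 'a': 0 ⇒ 13;  out={3}∪out(13)={3}
  fail(14) 'ad': from fail(13)=0 chase 'd': 0 ⇒ 1;  out=∅∪out(1)=∅
  fail(18) 'dd': from fail(1)=0 chase 'd': 0 ⇒ 1;  out={5}∪out(1)={5}
  fail(3) 'dad': from fail(2)=13 chase 'd': 13 ⇒ 14;  out=∅∪out(14)=∅
  fail(7) 'dcb': from fail(6)=5 chase 'b': 5→0 ⇒ 11;  out=∅∪out(11)=∅
  fail(15) 'ada': from fail(14)=1 chase 'a': 1 ⇒ 2;  out=∅∪out(2)=∅
  fail(4) 'dadd': from fail(3)=14 chase 'd': 14→1 ⇒ 18;  out={0}∪out(18)={0,5}
  fail(8) 'dcbc': from fail(7)=11 chase 'c': 11→0 ⇒ 5;  out=∅∪out(5)={1}
  fail(16) 'adab': from fail(15)=2 chase 'b': 2→13→0 ⇒ 11;  out=∅∪out(11)=∅
  fail(9) 'dcbcb': from fail(8)=5 chase 'b': 5→0 ⇒ 11;  out=∅∪out(11)=∅
  fail(17) 'adabc': from fail(16)=11 chase 'c': 11→0 ⇒ 5;  out={4}∪out(5)={1,4}
  fail(10) 'dcbcba': from fail(9)=11 chase 'a': 11 ⇒ 12;  out={2}∪out(12)={2,3}

Scan:
i=0 'a': node 0→13
i=1 'a': node 13→13 (via fail)
i=2 'a': node 13→13 (via fail)
i=3 'a': node 13→13 (via fail)
i=4 'b': node 13→11 (via fail)
i=5 'a': node 11→12  emit P3@[4:5]
i=6 'b': node 12→11 (via fail)
i=7 'a': node 11→12  emit P3@[6:7]
i=8 'a': node 12→13 (via fail)
i=9 'd': node 13→14
i=10 'a': node 14→15
i=11 'b': node 15→16
i=12 'c': node 16→17  emit P1@[12:12],P4@[8:12]
i=13 'b': node 17→11 (via fail)
i=14 'd': node 11→1 (via fail)
i=15 'a': node 1→2
i=16 'd': node 2→3
i=17 'a': node 3→15 (via fail)
i=18 'd': node 15→3 (via fail)
i=19 'd': node 3→4  emit P0@[16:19],P5@[18:19]

All matches (sorted): [[5,3],[7,3],[12,1],[12,4],[19,0],[19,5]]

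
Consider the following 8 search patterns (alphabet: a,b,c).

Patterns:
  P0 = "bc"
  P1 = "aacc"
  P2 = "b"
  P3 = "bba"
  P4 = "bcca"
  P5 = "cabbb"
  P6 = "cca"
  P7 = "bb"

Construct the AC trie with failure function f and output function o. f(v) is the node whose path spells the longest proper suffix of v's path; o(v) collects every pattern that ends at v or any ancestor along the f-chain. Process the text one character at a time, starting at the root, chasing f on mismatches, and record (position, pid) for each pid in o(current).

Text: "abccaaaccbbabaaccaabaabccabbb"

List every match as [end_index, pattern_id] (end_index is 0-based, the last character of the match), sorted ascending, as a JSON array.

Construct AC machine:
Trie (insert patterns):
  0='ε' goto a→3 b→1 c→11
  1='b' goto b→7 c→2  [P2 ends]
  2='bc' goto c→9  [P0 ends]
  3='a' goto a→4
  4='aa' goto c→5
  5='aac' goto c→6
  6='aacc' goto ·  [P1 ends]
  7='bb' goto a→8  [P7 ends]
  8='bba' goto ·  [P3 ends]
  9='bcc' goto a→10
  10='bcca' goto ·  [P4 ends]
  11='c' goto a→12 c→16
  12='ca' goto b→13
  13='cab' goto b→14
  14='cabb' goto b→15
  15='cabbb' goto ·  [P5 ends]
  16='cc' goto a→17
  17='cca' goto ·  [P6 ends]

Failure links (BFS by depth):
  n1('b'): parent n0 fail=0; on 'b' 0 → fail=0;  out {2}∪∅={2}
  n3('a'): parent n0 fail=0; on 'a' 0 → fail=0;  out ∅∪∅=∅
  n11('c'): parent n0 fail=0; on 'c' 0 → fail=0;  out ∅∪∅=∅
  n2('bc'): parent n1 fail=0; on 'c' 0 → fail=11;  out {0}∪∅={0}
  n4('aa'): parent n3 fail=0; on 'a' 0 → fail=3;  out ∅∪∅=∅
  n7('bb'): parent n1 fail=0; on 'b' 0 → fail=1;  out {7}∪{2}={2,7}
  n12('ca'): parent n11 fail=0; on 'a' 0 → fail=3;  out ∅∪∅=∅
  n16('cc'): parent n11 fail=0; on 'c' 0 → fail=11;  out ∅∪∅=∅
  n5('aac'): parent n4 fail=3; on 'c' 3→0 → fail=11;  out ∅∪∅=∅
  n8('bba'): parent n7 fail=1; on 'a' 1→0 → fail=3;  out {3}∪∅={3}
  n9('bcc'): parent n2 fail=11; on 'c' 11 → fail=16;  out ∅∪∅=∅
  n13('cab'): parent n12 fail=3; on 'b' 3→0 → fail=1;  out ∅∪{2}={2}
  n17('cca'): parent n16 fail=11; on 'a' 11 → fail=12;  out {6}∪∅={6}
  n6('aacc'): parent n5 fail=11; on 'c' 11 → fail=16;  out {1}∪∅={1}
  n10('bcca'): parent n9 fail=16; on 'a' 16 → fail=17;  out {4}∪{6}={4,6}
  n14('cabb'): parent n13 fail=1; on 'b' 1 → fail=7;  out ∅∪{2,7}={2,7}
  n15('cabbb'): parent n14 fail=7; on 'b' 7→1 → fail=7;  out {5}∪{2,7}={2,5,7}

Scan:
[0] read 'a'  n0⇒n3
[1] read 'b'  n3⇒n1 ·f  → match P2@[1:1]
[2] read 'c'  n1⇒n2  → match P0@[1:2]
[3] read 'c'  n2⇒n9
[4] read 'a'  n9⇒n10  → match P4@[1:4],P6@[2:4]
[5] read 'a'  n10⇒n4 ·f
[6] read 'a'  n4⇒n4 ·f
[7] read 'c'  n4⇒n5
[8] read 'c'  n5⇒n6  → match P1@[5:8]
[9] read 'b'  n6⇒n1 ·f  → match P2@[9:9]
[10] read 'b'  n1⇒n7  → match P2@[10:10],P7@[9:10]
[11] read 'a'  n7⇒n8  → match P3@[9:11]
[12] read 'b'  n8⇒n1 ·f  → match P2@[12:12]
[13] read 'a'  n1⇒n3 ·f
[14] read 'a'  n3⇒n4
[15] read 'c'  n4⇒n5
[16] read 'c'  n5⇒n6  → match P1@[13:16]
[17] read 'a'  n6⇒n17 ·f  → match P6@[15:17]
[18] read 'a'  n17⇒n4 ·f
[19] read 'b'  n4⇒n1 ·f  → match P2@[19:19]
[20] read 'a'  n1⇒n3 ·f
[21] read 'a'  n3⇒n4
[22] read 'b'  n4⇒n1 ·f  → match P2@[22:22]
[23] read 'c'  n1⇒n2  → match P0@[22:23]
[24] read 'c'  n2⇒n9
[25] read 'a'  n9⇒n10  → match P4@[22:25],P6@[23:25]
[26] read 'b'  n10⇒n13 ·f  → match P2@[26:26]
[27] read 'b'  n13⇒n14  → match P2@[27:27],P7@[26:27]
[28] read 'b'  n14⇒n15  → match P2@[28:28],P5@[24:28],P7@[27:28]

Matches: [[1,2],[2,0],[4,4],[4,6],[8,1],[9,2],[10,2],[10,7],[11,3],[12,2],[16,1],[17,6],[19,2],[22,2],[23,0],[25,4],[25,6],[26,2],[27,2],[27,7],[28,2],[28,5],[28,7]]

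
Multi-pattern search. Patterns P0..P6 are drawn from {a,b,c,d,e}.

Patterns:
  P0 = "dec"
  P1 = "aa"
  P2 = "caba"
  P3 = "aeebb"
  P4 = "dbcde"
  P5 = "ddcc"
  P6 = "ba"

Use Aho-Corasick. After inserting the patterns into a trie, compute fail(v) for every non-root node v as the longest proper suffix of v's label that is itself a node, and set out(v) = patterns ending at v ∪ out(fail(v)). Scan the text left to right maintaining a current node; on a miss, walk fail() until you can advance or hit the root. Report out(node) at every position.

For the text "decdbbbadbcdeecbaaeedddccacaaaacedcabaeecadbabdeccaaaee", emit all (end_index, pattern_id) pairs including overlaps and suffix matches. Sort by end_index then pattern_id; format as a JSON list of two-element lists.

Construct AC machine:
Trie (insert patterns):
  n0 'ε': a→4 b→21 c→6 d→1
  n1 'd': b→14 d→18 e→2
  n2 'de': c→3
  n3 'dec': ·  [P0 ends]
  n4 'a': a→5 e→10
  n5 'aa': ·  [P1 ends]
  n6 'c': a→7
  n7 'ca': b→8
  n8 'cab': a→9
  n9 'caba': ·  [P2 ends]
  n10 'ae': e→11
  n11 'aee': b→12
  n12 'aeeb': b→13
  n13 'aeebb': ·  [P3 ends]
  n14 'db': c→15
  n15 'dbc': d→16
  n16 'dbcd': e→17
  n17 'dbcde': ·  [P4 ends]
  n18 'dd': c→19
  n19 'ddc': c→20
  n20 'ddcc': ·  [P5 ends]
  n21 'b': a→22
  n22 'ba': ·  [P6 ends]

Failure links (BFS by depth):
  fail(1) 'd': from fail(0)=0 chase 'd': 0 ⇒ 0;  out=∅∪out(0)=∅
  fail(4) 'a': from fail(0)=0 chase 'a': 0 ⇒ 0;  out=∅∪out(0)=∅
  fail(6) 'c': from fail(0)=0 chase 'c': 0 ⇒ 0;  out=∅∪out(0)=∅
  fail(21) 'b': from fail(0)=0 chase 'b': 0 ⇒ 0;  out=∅∪out(0)=∅
  fail(2) 'de': from fail(1)=0 chase 'e': 0 ⇒ 0;  out=∅∪out(0)=∅
  fail(5) 'aa': from fail(4)=0 chase 'a': 0 ⇒ 4;  out={1}∪out(4)={1}
  fail(7) 'ca': from fail(6)=0 chase 'a': 0 ⇒ 4;  out=∅∪out(4)=∅
  fail(10) 'ae': from fail(4)=0 chase 'e': 0 ⇒ 0;  out=∅∪out(0)=∅
  fail(14) 'db': from fail(1)=0 chase 'b': 0 ⇒ 21;  out=∅∪out(21)=∅
  fail(18) 'dd': from fail(1)=0 chase 'd': 0 ⇒ 1;  out=∅∪out(1)=∅
  fail(22) 'ba': from fail(21)=0 chase 'a': 0 ⇒ 4;  out={6}∪out(4)={6}
  fail(3) 'dec': from fail(2)=0 chase 'c': 0 ⇒ 6;  out={0}∪out(6)={0}
  fail(8) 'cab': from fail(7)=4 chase 'b': 4→0 ⇒ 21;  out=∅∪out(21)=∅
  fail(11) 'aee': from fail(10)=0 chase 'e': 0 ⇒ 0;  out=∅∪out(0)=∅
  fail(15) 'dbc': from fail(14)=21 chase 'c': 21→0 ⇒ 6;  out=∅∪out(6)=∅
  fail(19) 'ddc': from fail(18)=1 chase 'c': 1→0 ⇒ 6;  out=∅∪out(6)=∅
  fail(9) 'caba': from fail(8)=21 chase 'a': 21 ⇒ 22;  out={2}∪out(22)={2,6}
  fail(12) 'aeeb': from fail(11)=0 chase 'b': 0 ⇒ 21;  out=∅∪out(21)=∅
  fail(16) 'dbcd': from fail(15)=6 chase 'd': 6→0 ⇒ 1;  out=∅∪out(1)=∅
  fail(20) 'ddcc': from fail(19)=6 chase 'c': 6→0 ⇒ 6;  out={5}∪out(6)={5}
  fail(13) 'aeebb': from fail(12)=21 chase 'b': 21→0 ⇒ 21;  out={3}∪out(21)={3}
  fail(17) 'dbcde': from fail(16)=1 chase 'e': 1 ⇒ 2;  out={4}∪out(2)={4}

Run:
i=0 'd': node 0→1
i=1 'e': node 1→2
i=2 'c': node 2→3  → match P0@[0:2]
i=3 'd': node 3→1 ·f
i=4 'b': node 1→14
i=5 'b': node 14→21 ·f
i=6 'b': node 21→21 ·f
i=7 'a': node 21→22  → match P6@[6:7]
i=8 'd': node 22→1 ·f
i=9 'b': node 1→14
i=10 'c': node 14→15
i=11 'd': node 15→16
i=12 'e': node 16→17  → match P4@[8:12]
i=13 'e': node 17→0 ·f
i=14 'c': node 0→6
i=15 'b': node 6→21 ·f
i=16 'a': node 21→22  → match P6@[15:16]
i=17 'a': node 22→5 ·f  → match P1@[16:17]
i=18 'e': node 5→10 ·f
i=19 'e': node 10→11
i=20 'd': node 11→1 ·f
i=21 'd': node 1→18
i=22 'd': node 18→18 ·f
i=23 'c': node 18→19
i=24 'c': node 19→20  → match P5@[21:24]
i=25 'a': node 20→7 ·f
i=26 'c': node 7→6 ·f
i=27 'a': node 6→7
i=28 'a': node 7→5 ·f  → match P1@[27:28]
i=29 'a': node 5→5 ·f  → match P1@[28:29]
i=30 'a': node 5→5 ·f  → match P1@[29:30]
i=31 'c': node 5→6 ·f
i=32 'e': node 6→0 ·f
i=33 'd': node 0→1
i=34 'c': node 1→6 ·f
i=35 'a': node 6→7
i=36 'b': node 7→8
i=37 'a': node 8→9  → match P2@[34:37],P6@[36:37]
i=38 'e': node 9→10 ·f
i=39 'e': node 10→11
i=40 'c': node 11→6 ·f
i=41 'a': node 6→7
i=42 'd': node 7→1 ·f
i=43 'b': node 1→14
i=44 'a': node 14→22 ·f  → match P6@[43:44]
i=45 'b': node 22→21 ·f
i=46 'd': node 21→1 ·f
i=47 'e': node 1→2
i=48 'c': node 2→3  → match P0@[46:48]
i=49 'c': node 3→6 ·f
i=50 'a': node 6→7
i=51 'a': node 7→5 ·f  → match P1@[50:51]
i=52 'a': node 5→5 ·f  → match P1@[51:52]
i=53 'e': node 5→10 ·f
i=54 'e': node 10→11

All matches (sorted): [[2,0],[7,6],[12,4],[16,6],[17,1],[24,5],[28,1],[29,1],[30,1],[37,2],[37,6],[44,6],[48,0],[51,1],[52,1]]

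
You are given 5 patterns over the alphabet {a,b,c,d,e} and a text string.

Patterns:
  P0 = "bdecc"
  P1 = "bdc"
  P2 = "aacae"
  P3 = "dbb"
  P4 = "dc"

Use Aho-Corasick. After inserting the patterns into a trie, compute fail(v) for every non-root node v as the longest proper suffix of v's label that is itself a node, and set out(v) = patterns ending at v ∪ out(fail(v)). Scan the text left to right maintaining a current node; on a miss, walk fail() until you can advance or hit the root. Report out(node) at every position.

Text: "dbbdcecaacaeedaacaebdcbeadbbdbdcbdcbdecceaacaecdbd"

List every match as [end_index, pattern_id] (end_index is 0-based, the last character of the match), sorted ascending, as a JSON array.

Build:
Trie (insert patterns):
  0='ε' goto a→7 b→1 d→12
  1='b' goto d→2
  2='bd' goto c→6 e→3
  3='bde' goto c→4
  4='bdec' goto c→5
  5='bdecc' goto ·  ←P0
  6='bdc' goto ·  ←P1
  7='a' goto a→8
  8='aa' goto c→9
  9='aac' goto a→10
  10='aaca' goto e→11
  11='aacae' goto ·  ←P2
  12='d' goto b→13 c→15
  13='db' goto b→14
  14='dbb' goto ·  ←P3
  15='dc' goto ·  ←P4

Failure links (BFS by depth):
  fail(1) 'b': from fail(0)=0 chase 'b': 0 ⇒ 0;  out=∅∪out(0)=∅
  fail(7) 'a': from fail(0)=0 chase 'a': 0 ⇒ 0;  out=∅∪out(0)=∅
  fail(12) 'd': from fail(0)=0 chase 'd': 0 ⇒ 0;  out=∅∪out(0)=∅
  fail(2) 'bd': from fail(1)=0 chase 'd': 0 ⇒ 12;  out=∅∪out(12)=∅
  fail(8) 'aa': from fail(7)=0 chase 'a': 0 ⇒ 7;  out=∅∪out(7)=∅
  fail(13) 'db': from fail(12)=0 chase 'b': 0 ⇒ 1;  out=∅∪out(1)=∅
  fail(15) 'dc': from fail(12)=0 chase 'c': 0 ⇒ 0;  out={4}∪out(0)={4}
  fail(3) 'bde': from fail(2)=12 chase 'e': 12→0 ⇒ 0;  out=∅∪out(0)=∅
  fail(6) 'bdc': from fail(2)=12 chase 'c': 12 ⇒ 15;  out={1}∪out(15)={1,4}
  fail(9) 'aac': from fail(8)=7 chase 'c': 7→0 ⇒ 0;  out=∅∪out(0)=∅
  fail(14) 'dbb': from fail(13)=1 chase 'b': 1→0 ⇒ 1;  out={3}∪out(1)={3}
  fail(4) 'bdec': from fail(3)=0 chase 'c': 0 ⇒ 0;  out=∅∪out(0)=∅
  fail(10) 'aaca': from fail(9)=0 chase 'a': 0 ⇒ 7;  out=∅∪out(7)=∅
  fail(5) 'bdecc': from fail(4)=0 chase 'c': 0 ⇒ 0;  out={0}∪out(0)={0}
  fail(11) 'aacae': from fail(10)=7 chase 'e': 7→0 ⇒ 0;  out={2}∪out(0)={2}

Run:
pos 0 'd': at 12
pos 1 'b': at 13
pos 2 'b': at 14  → match P3@[0:2]
pos 3 'd': at 2 (fail-walked)
pos 4 'c': at 6  → match P1@[2:4],P4@[3:4]
pos 5 'e': at 0 (fail-walked)
pos 6 'c': at 0
pos 7 'a': at 7
pos 8 'a': at 8
pos 9 'c': at 9
pos 10 'a': at 10
pos 11 'e': at 11  → match P2@[7:11]
pos 12 'e': at 0 (fail-walked)
pos 13 'd': at 12
pos 14 'a': at 7 (fail-walked)
pos 15 'a': at 8
pos 16 'c': at 9
pos 17 'a': at 10
pos 18 'e': at 11  → match P2@[14:18]
pos 19 'b': at 1 (fail-walked)
pos 20 'd': at 2
pos 21 'c': at 6  → match P1@[19:21],P4@[20:21]
pos 22 'b': at 1 (fail-walked)
pos 23 'e': at 0 (fail-walked)
pos 24 'a': at 7
pos 25 'd': at 12 (fail-walked)
pos 26 'b': at 13
pos 27 'b': at 14  → match P3@[25:27]
pos 28 'd': at 2 (fail-walked)
pos 29 'b': at 13 (fail-walked)
pos 30 'd': at 2 (fail-walked)
pos 31 'c': at 6  → match P1@[29:31],P4@[30:31]
pos 32 'b': at 1 (fail-walked)
pos 33 'd': at 2
pos 34 'c': at 6  → match P1@[32:34],P4@[33:34]
pos 35 'b': at 1 (fail-walked)
pos 36 'd': at 2
pos 37 'e': at 3
pos 38 'c': at 4
pos 39 'c': at 5  → match P0@[35:39]
pos 40 'e': at 0 (fail-walked)
pos 41 'a': at 7
pos 42 'a': at 8
pos 43 'c': at 9
pos 44 'a': at 10
pos 45 'e': at 11  → match P2@[41:45]
pos 46 'c': at 0 (fail-walked)
pos 47 'd': at 12
pos 48 'b': at 13
pos 49 'd': at 2 (fail-walked)

Matches: [[2,3],[4,1],[4,4],[11,2],[18,2],[21,1],[21,4],[27,3],[31,1],[31,4],[34,1],[34,4],[39,0],[45,2]]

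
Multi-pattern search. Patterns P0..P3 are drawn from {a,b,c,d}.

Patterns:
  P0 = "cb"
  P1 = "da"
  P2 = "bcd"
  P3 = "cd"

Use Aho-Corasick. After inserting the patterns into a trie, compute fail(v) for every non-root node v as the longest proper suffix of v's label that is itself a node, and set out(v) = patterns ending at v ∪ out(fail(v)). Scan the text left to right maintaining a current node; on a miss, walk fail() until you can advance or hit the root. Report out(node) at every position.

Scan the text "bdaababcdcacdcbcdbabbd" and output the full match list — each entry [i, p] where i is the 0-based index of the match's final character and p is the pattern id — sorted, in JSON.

Build automaton:
Trie (insert patterns):
  0='ε' goto b→5 c→1 d→3
  1='c' goto b→2 d→8
  2='cb' goto ·  [P0 ends]
  3='d' goto a→4
  4='da' goto ·  [P1 ends]
  5='b' goto c→6
  6='bc' goto d→7
  7='bcd' goto ·  [P2 ends]
  8='cd' goto ·  [P3 ends]

Failure links (BFS by depth):
  fail(1) 'c': from fail(0)=0 chase 'c': 0 ⇒ 0;  out=∅∪out(0)=∅
  fail(3) 'd': from fail(0)=0 chase 'd': 0 ⇒ 0;  out=∅∪out(0)=∅
  fail(5) 'b': from fail(0)=0 chase 'b': 0 ⇒ 0;  out=∅∪out(0)=∅
  fail(2) 'cb': from fail(1)=0 chase 'b': 0 ⇒ 5;  out={0}∪out(5)={0}
  fail(4) 'da': from fail(3)=0 chase 'a': 0 ⇒ 0;  out={1}∪out(0)={1}
  fail(6) 'bc': from fail(5)=0 chase 'c': 0 ⇒ 1;  out=∅∪out(1)=∅
  fail(8) 'cd': from fail(1)=0 chase 'd': 0 ⇒ 3;  out={3}∪out(3)={3}
  fail(7) 'bcd': from fail(6)=1 chase 'd': 1 ⇒ 8;  out={2}∪out(8)={2,3}

Scan:
[0] read 'b'  n0⇒n5
[1] read 'd'  n5⇒n3 (via fail)
[2] read 'a'  n3⇒n4  emit P1@[1:2]
[3] read 'a'  n4⇒n0 (via fail)
[4] read 'b'  n0⇒n5
[5] read 'a'  n5⇒n0 (via fail)
[6] read 'b'  n0⇒n5
[7] read 'c'  n5⇒n6
[8] read 'd'  n6⇒n7  emit P2@[6:8],P3@[7:8]
[9] read 'c'  n7⇒n1 (via fail)
[10] read 'a'  n1⇒n0 (via fail)
[11] read 'c'  n0⇒n1
[12] read 'd'  n1⇒n8  emit P3@[11:12]
[13] read 'c'  n8⇒n1 (via fail)
[14] read 'b'  n1⇒n2  emit P0@[13:14]
[15] read 'c'  n2⇒n6 (via fail)
[16] read 'd'  n6⇒n7  emit P2@[14:16],P3@[15:16]
[17] read 'b'  n7⇒n5 (via fail)
[18] read 'a'  n5⇒n0 (via fail)
[19] read 'b'  n0⇒n5
[20] read 'b'  n5⇒n5 (via fail)
[21] read 'd'  n5⇒n3 (via fail)

All matches (sorted): [[2,1],[8,2],[8,3],[12,3],[14,0],[16,2],[16,3]]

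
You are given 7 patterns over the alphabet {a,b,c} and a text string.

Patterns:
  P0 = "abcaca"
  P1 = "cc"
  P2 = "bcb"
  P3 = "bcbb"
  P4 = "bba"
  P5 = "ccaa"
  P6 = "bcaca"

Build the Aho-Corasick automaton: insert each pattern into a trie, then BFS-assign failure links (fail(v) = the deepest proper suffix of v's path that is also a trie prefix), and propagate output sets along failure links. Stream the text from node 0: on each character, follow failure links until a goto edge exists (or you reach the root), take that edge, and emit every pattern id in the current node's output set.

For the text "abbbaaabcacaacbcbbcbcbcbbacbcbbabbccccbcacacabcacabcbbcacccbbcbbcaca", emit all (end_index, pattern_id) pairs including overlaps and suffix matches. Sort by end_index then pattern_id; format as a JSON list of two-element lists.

Build:
Trie (insert patterns):
  0='ε' goto a→1 b→9 c→7
  1='a' goto b→2
  2='ab' goto c→3
  3='abc' goto a→4
  4='abca' goto c→5
  5='abcac' goto a→6
  6='abcaca' goto ·  [P0 ends]
  7='c' goto c→8
  8='cc' goto a→15  [P1 ends]
  9='b' goto b→13 c→10
  10='bc' goto a→17 b→11
  11='bcb' goto b→12  [P2 ends]
  12='bcbb' goto ·  [P3 ends]
  13='bb' goto a→14
  14='bba' goto ·  [P4 ends]
  15='cca' goto a→16
  16='ccaa' goto ·  [P5 ends]
  17='bca' goto c→18
  18='bcac' goto a→19
  19='bcaca' goto ·  [P6 ends]

Failure links (BFS by depth):
  n1('a'): parent n0 fail=0; on 'a' 0 → fail=0;  out ∅∪∅=∅
  n7('c'): parent n0 fail=0; on 'c' 0 → fail=0;  out ∅∪∅=∅
  n9('b'): parent n0 fail=0; on 'b' 0 → fail=0;  out ∅∪∅=∅
  n2('ab'): parent n1 fail=0; on 'b' 0 → fail=9;  out ∅∪∅=∅
  n8('cc'): parent n7 fail=0; on 'c' 0 → fail=7;  out {1}∪∅={1}
  n10('bc'): parent n9 fail=0; on 'c' 0 → fail=7;  out ∅∪∅=∅
  n13('bb'): parent n9 fail=0; on 'b' 0 → fail=9;  out ∅∪∅=∅
  n3('abc'): parent n2 fail=9; on 'c' 9 → fail=10;  out ∅∪∅=∅
  n11('bcb'): parent n10 fail=7; on 'b' 7→0 → fail=9;  out {2}∪∅={2}
  n14('bba'): parent n13 fail=9; on 'a' 9→0 → fail=1;  out {4}∪∅={4}
  n15('cca'): parent n8 fail=7; on 'a' 7→0 → fail=1;  out ∅∪∅=∅
  n17('bca'): parent n10 fail=7; on 'a' 7→0 → fail=1;  out ∅∪∅=∅
  n4('abca'): parent n3 fail=10; on 'a' 10 → fail=17;  out ∅∪∅=∅
  n12('bcbb'): parent n11 fail=9; on 'b' 9 → fail=13;  out {3}∪∅={3}
  n16('ccaa'): parent n15 fail=1; on 'a' 1→0 → fail=1;  out {5}∪∅={5}
  n18('bcac'): parent n17 fail=1; on 'c' 1→0 → fail=7;  out ∅∪∅=∅
  n5('abcac'): parent n4 fail=17; on 'c' 17 → fail=18;  out ∅∪∅=∅
  n19('bcaca'): parent n18 fail=7; on 'a' 7→0 → fail=1;  out {6}∪∅={6}
  n6('abcaca'): parent n5 fail=18; on 'a' 18 → fail=19;  out {0}∪{6}={0,6}

Scan:
pos 0 'a': at 1
pos 1 'b': at 2
pos 2 'b': at 13 ·f
pos 3 'b': at 13 ·f
pos 4 'a': at 14  ** P4@[2:4]
pos 5 'a': at 1 ·f
pos 6 'a': at 1 ·f
pos 7 'b': at 2
pos 8 'c': at 3
pos 9 'a': at 4
pos 10 'c': at 5
pos 11 'a': at 6  ** P0@[6:11],P6@[7:11]
pos 12 'a': at 1 ·f
pos 13 'c': at 7 ·f
pos 14 'b': at 9 ·f
pos 15 'c': at 10
pos 16 'b': at 11  ** P2@[14:16]
pos 17 'b': at 12  ** P3@[14:17]
pos 18 'c': at 10 ·f
pos 19 'b': at 11  ** P2@[17:19]
pos 20 'c': at 10 ·f
pos 21 'b': at 11  ** P2@[19:21]
pos 22 'c': at 10 ·f
pos 23 'b': at 11  ** P2@[21:23]
pos 24 'b': at 12  ** P3@[21:24]
pos 25 'a': at 14 ·f  ** P4@[23:25]
pos 26 'c': at 7 ·f
pos 27 'b': at 9 ·f
pos 28 'c': at 10
pos 29 'b': at 11  ** P2@[27:29]
pos 30 'b': at 12  ** P3@[27:30]
pos 31 'a': at 14 ·f  ** P4@[29:31]
pos 32 'b': at 2 ·f
pos 33 'b': at 13 ·f
pos 34 'c': at 10 ·f
pos 35 'c': at 8 ·f  ** P1@[34:35]
pos 36 'c': at 8 ·f  ** P1@[35:36]
pos 37 'c': at 8 ·f  ** P1@[36:37]
pos 38 'b': at 9 ·f
pos 39 'c': at 10
pos 40 'a': at 17
pos 41 'c': at 18
pos 42 'a': at 19  ** P6@[38:42]
pos 43 'c': at 7 ·f
pos 44 'a': at 1 ·f
pos 45 'b': at 2
pos 46 'c': at 3
pos 47 'a': at 4
pos 48 'c': at 5
pos 49 'a': at 6  ** P0@[44:49],P6@[45:49]
pos 50 'b': at 2 ·f
pos 51 'c': at 3
pos 52 'b': at 11 ·f  ** P2@[50:52]
pos 53 'b': at 12  ** P3@[50:53]
pos 54 'c': at 10 ·f
pos 55 'a': at 17
pos 56 'c': at 18
pos 57 'c': at 8 ·f  ** P1@[56:57]
pos 58 'c': at 8 ·f  ** P1@[57:58]
pos 59 'b': at 9 ·f
pos 60 'b': at 13
pos 61 'c': at 10 ·f
pos 62 'b': at 11  ** P2@[60:62]
pos 63 'b': at 12  ** P3@[60:63]
pos 64 'c': at 10 ·f
pos 65 'a': at 17
pos 66 'c': at 18
pos 67 'a': at 19  ** P6@[63:67]

Result: [[4,4],[11,0],[11,6],[16,2],[17,3],[19,2],[21,2],[23,2],[24,3],[25,4],[29,2],[30,3],[31,4],[35,1],[36,1],[37,1],[42,6],[49,0],[49,6],[52,2],[53,3],[57,1],[58,1],[62,2],[63,3],[67,6]]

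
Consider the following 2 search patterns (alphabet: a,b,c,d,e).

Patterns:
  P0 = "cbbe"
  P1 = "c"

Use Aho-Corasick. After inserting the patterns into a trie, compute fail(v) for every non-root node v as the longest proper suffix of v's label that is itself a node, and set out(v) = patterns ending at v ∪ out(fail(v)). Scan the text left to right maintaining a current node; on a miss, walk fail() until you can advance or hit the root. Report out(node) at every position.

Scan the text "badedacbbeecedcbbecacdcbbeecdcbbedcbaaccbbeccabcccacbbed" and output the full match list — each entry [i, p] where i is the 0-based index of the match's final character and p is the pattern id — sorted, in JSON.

Build automaton:
Trie (insert patterns):
  0='ε' goto c→1
  1='c' goto b→2  ←P1
  2='cb' goto b→3
  3='cbb' goto e→4
  4='cbbe' goto ·  ←P0

BFS fail/out derivation:
  fail(1) 'c': from fail(0)=0 chase 'c': 0 ⇒ 0;  out={1}∪out(0)={1}
  fail(2) 'cb': from fail(1)=0 chase 'b': 0 ⇒ 0;  out=∅∪out(0)=∅
  fail(3) 'cbb': from fail(2)=0 chase 'b': 0 ⇒ 0;  out=∅∪out(0)=∅
  fail(4) 'cbbe': from fail(3)=0 chase 'e': 0 ⇒ 0;  out={0}∪out(0)={0}

Run:
i=0 'b': node 0→0
i=1 'a': node 0→0
i=2 'd': node 0→0
i=3 'e': node 0→0
i=4 'd': node 0→0
i=5 'a': node 0→0
i=6 'c': node 0→1  → match P1@[6:6]
i=7 'b': node 1→2
i=8 'b': node 2→3
i=9 'e': node 3→4  → match P0@[6:9]
i=10 'e': node 4→0 (fail-walked)
i=11 'c': node 0→1  → match P1@[11:11]
i=12 'e': node 1→0 (fail-walked)
i=13 'd': node 0→0
i=14 'c': node 0→1  → match P1@[14:14]
i=15 'b': node 1→2
i=16 'b': node 2→3
i=17 'e': node 3→4  → match P0@[14:17]
i=18 'c': node 4→1 (fail-walked)  → match P1@[18:18]
i=19 'a': node 1→0 (fail-walked)
i=20 'c': node 0→1  → match P1@[20:20]
i=21 'd': node 1→0 (fail-walked)
i=22 'c': node 0→1  → match P1@[22:22]
i=23 'b': node 1→2
i=24 'b': node 2→3
i=25 'e': node 3→4  → match P0@[22:25]
i=26 'e': node 4→0 (fail-walked)
i=27 'c': node 0→1  → match P1@[27:27]
i=28 'd': node 1→0 (fail-walked)
i=29 'c': node 0→1  → match P1@[29:29]
i=30 'b': node 1→2
i=31 'b': node 2→3
i=32 'e': node 3→4  → match P0@[29:32]
i=33 'd': node 4→0 (fail-walked)
i=34 'c': node 0→1  → match P1@[34:34]
i=35 'b': node 1→2
i=36 'a': node 2→0 (fail-walked)
i=37 'a': node 0→0
i=38 'c': node 0→1  → match P1@[38:38]
i=39 'c': node 1→1 (fail-walked)  → match P1@[39:39]
i=40 'b': node 1→2
i=41 'b': node 2→3
i=42 'e': node 3→4  → match P0@[39:42]
i=43 'c': node 4→1 (fail-walked)  → match P1@[43:43]
i=44 'c': node 1→1 (fail-walked)  → match P1@[44:44]
i=45 'a': node 1→0 (fail-walked)
i=46 'b': node 0→0
i=47 'c': node 0→1  → match P1@[47:47]
i=48 'c': node 1→1 (fail-walked)  → match P1@[48:48]
i=49 'c': node 1→1 (fail-walked)  → match P1@[49:49]
i=50 'a': node 1→0 (fail-walked)
i=51 'c': node 0→1  → match P1@[51:51]
i=52 'b': node 1→2
i=53 'b': node 2→3
i=54 'e': node 3→4  → match P0@[51:54]
i=55 'd': node 4→0 (fail-walked)

Result: [[6,1],[9,0],[11,1],[14,1],[17,0],[18,1],[20,1],[22,1],[25,0],[27,1],[29,1],[32,0],[34,1],[38,1],[39,1],[42,0],[43,1],[44,1],[47,1],[48,1],[49,1],[51,1],[54,0]]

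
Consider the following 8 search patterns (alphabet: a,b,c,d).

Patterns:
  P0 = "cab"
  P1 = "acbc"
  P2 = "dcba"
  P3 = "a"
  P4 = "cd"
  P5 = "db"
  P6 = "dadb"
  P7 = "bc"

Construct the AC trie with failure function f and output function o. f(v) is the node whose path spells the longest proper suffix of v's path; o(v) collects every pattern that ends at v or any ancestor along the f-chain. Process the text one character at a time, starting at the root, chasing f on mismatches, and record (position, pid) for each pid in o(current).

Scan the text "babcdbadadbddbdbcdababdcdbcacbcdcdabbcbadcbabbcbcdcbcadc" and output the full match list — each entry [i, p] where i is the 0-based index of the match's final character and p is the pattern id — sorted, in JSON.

Build:
Trie (insert patterns):
  0='ε' goto a→4 b→17 c→1 d→8
  1='c' goto a→2 d→12
  2='ca' goto b→3
  3='cab' goto ·  ←P0
  4='a' goto c→5  ←P3
  5='ac' goto b→6
  6='acb' goto c→7
  7='acbc' goto ·  ←P1
  8='d' goto a→14 b→13 c→9
  9='dc' goto b→10
  10='dcb' goto a→11
  11='dcba' goto ·  ←P2
  12='cd' goto ·  ←P4
  13='db' goto ·  ←P5
  14='da' goto d→15
  15='dad' goto b→16
  16='dadb' goto ·  ←P6
  17='b' goto c→18
  18='bc' goto ·  ←P7

BFS fail/out derivation:
  n1('c'): parent n0 fail=0; on 'c' 0 → fail=0;  out ∅∪∅=∅
  n4('a'): parent n0 fail=0; on 'a' 0 → fail=0;  out {3}∪∅={3}
  n8('d'): parent n0 fail=0; on 'd' 0 → fail=0;  out ∅∪∅=∅
  n17('b'): parent n0 fail=0; on 'b' 0 → fail=0;  out ∅∪∅=∅
  n2('ca'): parent n1 fail=0; on 'a' 0 → fail=4;  out ∅∪{3}={3}
  n5('ac'): parent n4 fail=0; on 'c' 0 → fail=1;  out ∅∪∅=∅
  n9('dc'): parent n8 fail=0; on 'c' 0 → fail=1;  out ∅∪∅=∅
  n12('cd'): parent n1 fail=0; on 'd' 0 → fail=8;  out {4}∪∅={4}
  n13('db'): parent n8 fail=0; on 'b' 0 → fail=17;  out {5}∪∅={5}
  n14('da'): parent n8 fail=0; on 'a' 0 → fail=4;  out ∅∪{3}={3}
  n18('bc'): parent n17 fail=0; on 'c' 0 → fail=1;  out {7}∪∅={7}
  n3('cab'): parent n2 fail=4; on 'b' 4→0 → fail=17;  out {0}∪∅={0}
  n6('acb'): parent n5 fail=1; on 'b' 1→0 → fail=17;  out ∅∪∅=∅
  n10('dcb'): parent n9 fail=1; on 'b' 1→0 → fail=17;  out ∅∪∅=∅
  n15('dad'): parent n14 fail=4; on 'd' 4→0 → fail=8;  out ∅∪∅=∅
  n7('acbc'): parent n6 fail=17; on 'c' 17 → fail=18;  out {1}∪{7}={1,7}
  n11('dcba'): parent n10 fail=17; on 'a' 17→0 → fail=4;  out {2}∪{3}={2,3}
  n16('dadb'): parent n15 fail=8; on 'b' 8 → fail=13;  out {6}∪{5}={5,6}

Scan:
pos 0 'b': at 17
pos 1 'a': at 4 (fail-walked)  ** P3@[1:1]
pos 2 'b': at 17 (fail-walked)
pos 3 'c': at 18  ** P7@[2:3]
pos 4 'd': at 12 (fail-walked)  ** P4@[3:4]
pos 5 'b': at 13 (fail-walked)  ** P5@[4:5]
pos 6 'a': at 4 (fail-walked)  ** P3@[6:6]
pos 7 'd': at 8 (fail-walked)
pos 8 'a': at 14  ** P3@[8:8]
pos 9 'd': at 15
pos 10 'b': at 16  ** P5@[9:10],P6@[7:10]
pos 11 'd': at 8 (fail-walked)
pos 12 'd': at 8 (fail-walked)
pos 13 'b': at 13  ** P5@[12:13]
pos 14 'd': at 8 (fail-walked)
pos 15 'b': at 13  ** P5@[14:15]
pos 16 'c': at 18 (fail-walked)  ** P7@[15:16]
pos 17 'd': at 12 (fail-walked)  ** P4@[16:17]
pos 18 'a': at 14 (fail-walked)  ** P3@[18:18]
pos 19 'b': at 17 (fail-walked)
pos 20 'a': at 4 (fail-walked)  ** P3@[20:20]
pos 21 'b': at 17 (fail-walked)
pos 22 'd': at 8 (fail-walked)
pos 23 'c': at 9
pos 24 'd': at 12 (fail-walked)  ** P4@[23:24]
pos 25 'b': at 13 (fail-walked)  ** P5@[24:25]
pos 26 'c': at 18 (fail-walked)  ** P7@[25:26]
pos 27 'a': at 2 (fail-walked)  ** P3@[27:27]
pos 28 'c': at 5 (fail-walked)
pos 29 'b': at 6
pos 30 'c': at 7  ** P1@[27:30],P7@[29:30]
pos 31 'd': at 12 (fail-walked)  ** P4@[30:31]
pos 32 'c': at 9 (fail-walked)
pos 33 'd': at 12 (fail-walked)  ** P4@[32:33]
pos 34 'a': at 14 (fail-walked)  ** P3@[34:34]
pos 35 'b': at 17 (fail-walked)
pos 36 'b': at 17 (fail-walked)
pos 37 'c': at 18  ** P7@[36:37]
pos 38 'b': at 17 (fail-walked)
pos 39 'a': at 4 (fail-walked)  ** P3@[39:39]
pos 40 'd': at 8 (fail-walked)
pos 41 'c': at 9
pos 42 'b': at 10
pos 43 'a': at 11  ** P2@[40:43],P3@[43:43]
pos 44 'b': at 17 (fail-walked)
pos 45 'b': at 17 (fail-walked)
pos 46 'c': at 18  ** P7@[45:46]
pos 47 'b': at 17 (fail-walked)
pos 48 'c': at 18  ** P7@[47:48]
pos 49 'd': at 12 (fail-walked)  ** P4@[48:49]
pos 50 'c': at 9 (fail-walked)
pos 51 'b': at 10
pos 52 'c': at 18 (fail-walked)  ** P7@[51:52]
pos 53 'a': at 2 (fail-walked)  ** P3@[53:53]
pos 54 'd': at 8 (fail-walked)
pos 55 'c': at 9

All matches (sorted): [[1,3],[3,7],[4,4],[5,5],[6,3],[8,3],[10,5],[10,6],[13,5],[15,5],[16,7],[17,4],[18,3],[20,3],[24,4],[25,5],[26,7],[27,3],[30,1],[30,7],[31,4],[33,4],[34,3],[37,7],[39,3],[43,2],[43,3],[46,7],[48,7],[49,4],[52,7],[53,3]]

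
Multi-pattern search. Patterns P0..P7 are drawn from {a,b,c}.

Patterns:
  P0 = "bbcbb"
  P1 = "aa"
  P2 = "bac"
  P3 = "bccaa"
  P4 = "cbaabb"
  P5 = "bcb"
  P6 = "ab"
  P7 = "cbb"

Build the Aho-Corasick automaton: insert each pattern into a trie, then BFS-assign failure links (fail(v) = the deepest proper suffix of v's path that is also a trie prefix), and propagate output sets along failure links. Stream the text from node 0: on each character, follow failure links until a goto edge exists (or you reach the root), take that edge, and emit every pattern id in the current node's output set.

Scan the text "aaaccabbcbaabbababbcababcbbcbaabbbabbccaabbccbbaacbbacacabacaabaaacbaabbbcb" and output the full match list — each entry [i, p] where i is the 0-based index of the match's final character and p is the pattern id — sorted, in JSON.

Build automaton:
Trie nodes:
  n0 'ε': a→6 b→1 c→14
  n1 'b': a→8 b→2 c→10
  n2 'bb': c→3
  n3 'bbc': b→4
  n4 'bbcb': b→5
  n5 'bbcbb': ·  [P0 ends]
  n6 'a': a→7 b→21
  n7 'aa': ·  [P1 ends]
  n8 'ba': c→9
  n9 'bac': ·  [P2 ends]
  n10 'bc': b→20 c→11
  n11 'bcc': a→12
  n12 'bcca': a→13
  n13 'bccaa': ·  [P3 ends]
  n14 'c': b→15
  n15 'cb': a→16 b→22
  n16 'cba': a→17
  n17 'cbaa': b→18
  n18 'cbaab': b→19
  n19 'cbaabb': ·  [P4 ends]
  n20 'bcb': ·  [P5 ends]
  n21 'ab': ·  [P6 ends]
  n22 'cbb': ·  [P7 ends]

BFS fail/out derivation:
  fail(1) 'b': from fail(0)=0 chase 'b': 0 ⇒ 0;  out=∅∪out(0)=∅
  fail(6) 'a': from fail(0)=0 chase 'a': 0 ⇒ 0;  out=∅∪out(0)=∅
  fail(14) 'c': from fail(0)=0 chase 'c': 0 ⇒ 0;  out=∅∪out(0)=∅
  fail(2) 'bb': from fail(1)=0 chase 'b': 0 ⇒ 1;  out=∅∪out(1)=∅
  fail(7) 'aa': from fail(6)=0 chase 'a': 0 ⇒ 6;  out={1}∪out(6)={1}
  fail(8) 'ba': from fail(1)=0 chase 'a': 0 ⇒ 6;  out=∅∪out(6)=∅
  fail(10) 'bc': from fail(1)=0 chase 'c': 0 ⇒ 14;  out=∅∪out(14)=∅
  fail(15) 'cb': from fail(14)=0 chase 'b': 0 ⇒ 1;  out=∅∪out(1)=∅
  fail(21) 'ab': from fail(6)=0 chase 'b': 0 ⇒ 1;  out={6}∪out(1)={6}
  fail(3) 'bbc': from fail(2)=1 chase 'c': 1 ⇒ 10;  out=∅∪out(10)=∅
  fail(9) 'bac': from fail(8)=6 chase 'c': 6→0 ⇒ 14;  out={2}∪out(14)={2}
  fail(11) 'bcc': from fail(10)=14 chase 'c': 14→0 ⇒ 14;  out=∅∪out(14)=∅
  fail(16) 'cba': from fail(15)=1 chase 'a': 1 ⇒ 8;  out=∅∪out(8)=∅
  fail(20) 'bcb': from fail(10)=14 chase 'b': 14 ⇒ 15;  out={5}∪out(15)={5}
  fail(22) 'cbb': from fail(15)=1 chase 'b': 1 ⇒ 2;  out={7}∪out(2)={7}
  fail(4) 'bbcb': from fail(3)=10 chase 'b': 10 ⇒ 20;  out=∅∪out(20)={5}
  fail(12) 'bcca': from fail(11)=14 chase 'a': 14→0 ⇒ 6;  out=∅∪out(6)=∅
  fail(17) 'cbaa': from fail(16)=8 chase 'a': 8→6 ⇒ 7;  out=∅∪out(7)={1}
  fail(5) 'bbcbb': from fail(4)=20 chase 'b': 20→15 ⇒ 22;  out={0}∪out(22)={0,7}
  fail(13) 'bccaa': from fail(12)=6 chase 'a': 6 ⇒ 7;  out={3}∪out(7)={1,3}
  fail(18) 'cbaab': from fail(17)=7 chase 'b': 7→6 ⇒ 21;  out=∅∪out(21)={6}
  fail(19) 'cbaabb': from fail(18)=21 chase 'b': 21→1 ⇒ 2;  out={4}∪out(2)={4}

Scan:
[0] read 'a'  n0⇒n6
[1] read 'a'  n6⇒n7  → match P1@[0:1]
[2] read 'a'  n7⇒n7 (via fail)  → match P1@[1:2]
[3] read 'c'  n7⇒n14 (via fail)
[4] read 'c'  n14⇒n14 (via fail)
[5] read 'a'  n14⇒n6 (via fail)
[6] read 'b'  n6⇒n21  → match P6@[5:6]
[7] read 'b'  n21⇒n2 (via fail)
[8] read 'c'  n2⇒n3
[9] read 'b'  n3⇒n4  → match P5@[7:9]
[10] read 'a'  n4⇒n16 (via fail)
[11] read 'a'  n16⇒n17  → match P1@[10:11]
[12] read 'b'  n17⇒n18  → match P6@[11:12]
[13] read 'b'  n18⇒n19  → match P4@[8:13]
[14] read 'a'  n19⇒n8 (via fail)
[15] read 'b'  n8⇒n21 (via fail)  → match P6@[14:15]
[16] read 'a'  n21⇒n8 (via fail)
[17] read 'b'  n8⇒n21 (via fail)  → match P6@[16:17]
[18] read 'b'  n21⇒n2 (via fail)
[19] read 'c'  n2⇒n3
[20] read 'a'  n3⇒n6 (via fail)
[21] read 'b'  n6⇒n21  → match P6@[20:21]
[22] read 'a'  n21⇒n8 (via fail)
[23] read 'b'  n8⇒n21 (via fail)  → match P6@[22:23]
[24] read 'c'  n21⇒n10 (via fail)
[25] read 'b'  n10⇒n20  → match P5@[23:25]
[26] read 'b'  n20⇒n22 (via fail)  → match P7@[24:26]
[27] read 'c'  n22⇒n3 (via fail)
[28] read 'b'  n3⇒n4  → match P5@[26:28]
[29] read 'a'  n4⇒n16 (via fail)
[30] read 'a'  n16⇒n17  → match P1@[29:30]
[31] read 'b'  n17⇒n18  → match P6@[30:31]
[32] read 'b'  n18⇒n19  → match P4@[27:32]
[33] read 'b'  n19⇒n2 (via fail)
[34] read 'a'  n2⇒n8 (via fail)
[35] read 'b'  n8⇒n21 (via fail)  → match P6@[34:35]
[36] read 'b'  n21⇒n2 (via fail)
[37] read 'c'  n2⇒n3
[38] read 'c'  n3⇒n11 (via fail)
[39] read 'a'  n11⇒n12
[40] read 'a'  n12⇒n13  → match P1@[39:40],P3@[36:40]
[41] read 'b'  n13⇒n21 (via fail)  → match P6@[40:41]
[42] read 'b'  n21⇒n2 (via fail)
[43] read 'c'  n2⇒n3
[44] read 'c'  n3⇒n11 (via fail)
[45] read 'b'  n11⇒n15 (via fail)
[46] read 'b'  n15⇒n22  → match P7@[44:46]
[47] read 'a'  n22⇒n8 (via fail)
[48] read 'a'  n8⇒n7 (via fail)  → match P1@[47:48]
[49] read 'c'  n7⇒n14 (via fail)
[50] read 'b'  n14⇒n15
[51] read 'b'  n15⇒n22  → match P7@[49:51]
[52] read 'a'  n22⇒n8 (via fail)
[53] read 'c'  n8⇒n9  → match P2@[51:53]
[54] read 'a'  n9⇒n6 (via fail)
[55] read 'c'  n6⇒n14 (via fail)
[56] read 'a'  n14⇒n6 (via fail)
[57] read 'b'  n6⇒n21  → match P6@[56:57]
[58] read 'a'  n21⇒n8 (via fail)
[59] read 'c'  n8⇒n9  → match P2@[57:59]
[60] read 'a'  n9⇒n6 (via fail)
[61] read 'a'  n6⇒n7  → match P1@[60:61]
[62] read 'b'  n7⇒n21 (via fail)  → match P6@[61:62]
[63] read 'a'  n21⇒n8 (via fail)
[64] read 'a'  n8⇒n7 (via fail)  → match P1@[63:64]
[65] read 'a'  n7⇒n7 (via fail)  → match P1@[64:65]
[66] read 'c'  n7⇒n14 (via fail)
[67] read 'b'  n14⇒n15
[68] read 'a'  n15⇒n16
[69] read 'a'  n16⇒n17  → match P1@[68:69]
[70] read 'b'  n17⇒n18  → match P6@[69:70]
[71] read 'b'  n18⇒n19  → match P4@[66:71]
[72] read 'b'  n19⇒n2 (via fail)
[73] read 'c'  n2⇒n3
[74] read 'b'  n3⇒n4  → match P5@[72:74]

Matches: [[1,1],[2,1],[6,6],[9,5],[11,1],[12,6],[13,4],[15,6],[17,6],[21,6],[23,6],[25,5],[26,7],[28,5],[30,1],[31,6],[32,4],[35,6],[40,1],[40,3],[41,6],[46,7],[48,1],[51,7],[53,2],[57,6],[59,2],[61,1],[62,6],[64,1],[65,1],[69,1],[70,6],[71,4],[74,5]]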